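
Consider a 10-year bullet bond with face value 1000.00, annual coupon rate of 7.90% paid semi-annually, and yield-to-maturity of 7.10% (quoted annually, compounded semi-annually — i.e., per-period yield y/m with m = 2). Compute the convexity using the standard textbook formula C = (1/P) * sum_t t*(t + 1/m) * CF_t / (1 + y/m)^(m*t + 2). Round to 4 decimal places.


Coupon per period c = face * coupon_rate / m = 39.500000
Periods per year m = 2; per-period yield y/m = 0.035500
Number of cashflows N = 20
Cashflows (t years, CF_t, discount factor 1/(1+y/m)^(m*t), PV):
  t = 0.5000: CF_t = 39.500000, DF = 0.965717, PV = 38.145823
  t = 1.0000: CF_t = 39.500000, DF = 0.932609, PV = 36.838072
  t = 1.5000: CF_t = 39.500000, DF = 0.900637, PV = 35.575154
  t = 2.0000: CF_t = 39.500000, DF = 0.869760, PV = 34.355532
  t = 2.5000: CF_t = 39.500000, DF = 0.839942, PV = 33.177723
  t = 3.0000: CF_t = 39.500000, DF = 0.811147, PV = 32.040293
  t = 3.5000: CF_t = 39.500000, DF = 0.783338, PV = 30.941857
  t = 4.0000: CF_t = 39.500000, DF = 0.756483, PV = 29.881079
  t = 4.5000: CF_t = 39.500000, DF = 0.730549, PV = 28.856667
  t = 5.0000: CF_t = 39.500000, DF = 0.705503, PV = 27.867375
  t = 5.5000: CF_t = 39.500000, DF = 0.681316, PV = 26.911999
  t = 6.0000: CF_t = 39.500000, DF = 0.657959, PV = 25.989376
  t = 6.5000: CF_t = 39.500000, DF = 0.635402, PV = 25.098384
  t = 7.0000: CF_t = 39.500000, DF = 0.613619, PV = 24.237937
  t = 7.5000: CF_t = 39.500000, DF = 0.592582, PV = 23.406989
  t = 8.0000: CF_t = 39.500000, DF = 0.572267, PV = 22.604528
  t = 8.5000: CF_t = 39.500000, DF = 0.552648, PV = 21.829578
  t = 9.0000: CF_t = 39.500000, DF = 0.533701, PV = 21.081196
  t = 9.5000: CF_t = 39.500000, DF = 0.515404, PV = 20.358470
  t = 10.0000: CF_t = 1039.500000, DF = 0.497735, PV = 517.395240
Price P = sum_t PV_t = 1056.593271
Convexity numerator sum_t t*(t + 1/m) * CF_t / (1+y/m)^(m*t + 2):
  t = 0.5000: term = 17.787577
  t = 1.0000: term = 51.533299
  t = 1.5000: term = 99.533170
  t = 2.0000: term = 160.201464
  t = 2.5000: term = 232.063927
  t = 3.0000: term = 313.751325
  t = 3.5000: term = 403.993337
  t = 4.0000: term = 501.612752
  t = 4.5000: term = 605.519980
  t = 5.0000: term = 714.707848
  t = 5.5000: term = 828.246661
  t = 6.0000: term = 945.279539
  t = 6.5000: term = 1065.017990
  t = 7.0000: term = 1186.737722
  t = 7.5000: term = 1309.774682
  t = 8.0000: term = 1433.521300
  t = 8.5000: term = 1557.422947
  t = 9.0000: term = 1680.974579
  t = 9.5000: term = 1803.717559
  t = 10.0000: term = 50665.405362
Convexity = (1/P) * sum = 65576.803018 / 1056.593271 = 62.064377

Answer: Convexity = 62.0644


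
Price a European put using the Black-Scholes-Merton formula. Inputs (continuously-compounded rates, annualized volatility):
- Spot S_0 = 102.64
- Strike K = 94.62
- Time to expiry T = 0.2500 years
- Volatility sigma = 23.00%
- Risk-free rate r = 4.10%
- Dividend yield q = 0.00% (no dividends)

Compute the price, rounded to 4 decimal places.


Answer: Price = 1.3622

Derivation:
d1 = (ln(S/K) + (r - q + 0.5*sigma^2) * T) / (sigma * sqrt(T)) = 0.85409870
d2 = d1 - sigma * sqrt(T) = 0.73909870
exp(-rT) = 0.98980235; exp(-qT) = 1.00000000
P = K * exp(-rT) * N(-d2) - S_0 * exp(-qT) * N(-d1)
N(-d1) = 0.19652515; N(-d2) = 0.22992353
P = 94.6200 * 0.98980235 * 0.22992353 - 102.6400 * 1.00000000 * 0.19652515 = 1.3622


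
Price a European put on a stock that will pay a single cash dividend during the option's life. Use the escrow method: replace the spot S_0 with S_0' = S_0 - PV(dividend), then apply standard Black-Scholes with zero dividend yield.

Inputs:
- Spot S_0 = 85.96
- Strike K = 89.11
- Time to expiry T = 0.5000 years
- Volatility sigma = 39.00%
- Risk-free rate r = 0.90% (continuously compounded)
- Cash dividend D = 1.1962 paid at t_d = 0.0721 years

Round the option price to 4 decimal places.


PV(D) = D * exp(-r * t_d) = 1.1962 * 0.99935131 = 1.19542404
S_0' = S_0 - PV(D) = 85.9600 - 1.19542404 = 84.76457596
d1 = (ln(S_0'/K) + (r + sigma^2/2)*T) / (sigma*sqrt(T)) = -0.02708343
d2 = d1 - sigma*sqrt(T) = -0.30285508
exp(-rT) = 0.99551011
N(-d1) = 0.51080341; N(-d2) = 0.61899985
P = K * exp(-rT) * N(-d2) - S_0' * N(-d1) = 89.1100 * 0.99551011 * 0.61899985 - 84.76457596 * 0.51080341 = 11.6134

Answer: Price = 11.6134


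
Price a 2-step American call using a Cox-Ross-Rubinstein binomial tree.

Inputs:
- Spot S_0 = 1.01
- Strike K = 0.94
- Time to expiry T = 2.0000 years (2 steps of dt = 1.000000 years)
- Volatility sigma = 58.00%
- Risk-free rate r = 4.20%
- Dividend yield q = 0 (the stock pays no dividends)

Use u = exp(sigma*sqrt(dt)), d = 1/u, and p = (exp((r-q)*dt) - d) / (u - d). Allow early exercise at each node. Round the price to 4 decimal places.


dt = T/N = 1.000000
u = exp(sigma*sqrt(dt)) = 1.786038; d = 1/u = 0.559898
p = (exp((r-q)*dt) - d) / (u - d) = 0.393916
Discount per step: exp(-r*dt) = 0.958870
Stock lattice S(k, i) with i counting down-moves:
  k=0: S(0,0) = 1.0100
  k=1: S(1,0) = 1.8039; S(1,1) = 0.5655
  k=2: S(2,0) = 3.2218; S(2,1) = 1.0100; S(2,2) = 0.3166
Terminal payoffs V(N, i) = max(S_T - K, 0):
  V(2,0) = 2.281833; V(2,1) = 0.070000; V(2,2) = 0.000000
Backward induction: V(k, i) = exp(-r*dt) * [p * V(k+1, i) + (1-p) * V(k+1, i+1)]; then take max(V_cont, immediate exercise) for American.
  V(1,0) = exp(-r*dt) * [p*2.281833 + (1-p)*0.070000] = 0.902561; exercise = 0.863899; V(1,0) = max -> 0.902561
  V(1,1) = exp(-r*dt) * [p*0.070000 + (1-p)*0.000000] = 0.026440; exercise = 0.000000; V(1,1) = max -> 0.026440
  V(0,0) = exp(-r*dt) * [p*0.902561 + (1-p)*0.026440] = 0.356276; exercise = 0.070000; V(0,0) = max -> 0.356276

Answer: Price = V(0,0) = 0.3563


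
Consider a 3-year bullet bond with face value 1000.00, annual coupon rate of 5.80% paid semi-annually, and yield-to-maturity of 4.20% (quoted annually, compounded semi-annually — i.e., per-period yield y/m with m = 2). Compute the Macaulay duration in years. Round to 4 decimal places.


Coupon per period c = face * coupon_rate / m = 29.000000
Periods per year m = 2; per-period yield y/m = 0.021000
Number of cashflows N = 6
Cashflows (t years, CF_t, discount factor 1/(1+y/m)^(m*t), PV):
  t = 0.5000: CF_t = 29.000000, DF = 0.979432, PV = 28.403526
  t = 1.0000: CF_t = 29.000000, DF = 0.959287, PV = 27.819320
  t = 1.5000: CF_t = 29.000000, DF = 0.939556, PV = 27.247130
  t = 2.0000: CF_t = 29.000000, DF = 0.920231, PV = 26.686710
  t = 2.5000: CF_t = 29.000000, DF = 0.901304, PV = 26.137815
  t = 3.0000: CF_t = 1029.000000, DF = 0.882766, PV = 908.366109
Price P = sum_t PV_t = 1044.660610
Macaulay numerator sum_t t * PV_t:
  t * PV_t at t = 0.5000: 14.201763
  t * PV_t at t = 1.0000: 27.819320
  t * PV_t at t = 1.5000: 40.870696
  t * PV_t at t = 2.0000: 53.373419
  t * PV_t at t = 2.5000: 65.344539
  t * PV_t at t = 3.0000: 2725.098326
Macaulay duration D = (sum_t t * PV_t) / P = 2926.708063 / 1044.660610 = 2.801587

Answer: Macaulay duration = 2.8016 years


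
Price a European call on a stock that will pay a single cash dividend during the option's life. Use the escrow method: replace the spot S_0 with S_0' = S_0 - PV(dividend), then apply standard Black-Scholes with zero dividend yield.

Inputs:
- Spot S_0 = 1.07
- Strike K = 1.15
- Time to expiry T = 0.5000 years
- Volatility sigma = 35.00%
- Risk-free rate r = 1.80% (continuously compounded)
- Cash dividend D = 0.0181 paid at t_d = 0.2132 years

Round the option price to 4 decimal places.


PV(D) = D * exp(-r * t_d) = 0.0181 * 0.99616975 = 0.01803067
S_0' = S_0 - PV(D) = 1.0700 - 0.01803067 = 1.05196933
d1 = (ln(S_0'/K) + (r + sigma^2/2)*T) / (sigma*sqrt(T)) = -0.19990105
d2 = d1 - sigma*sqrt(T) = -0.44738842
exp(-rT) = 0.99104038
N(d1) = 0.42077899; N(d2) = 0.32729732
C = S_0' * N(d1) - K * exp(-rT) * N(d2) = 1.05196933 * 0.42077899 - 1.1500 * 0.99104038 * 0.32729732 = 0.0696

Answer: Price = 0.0696


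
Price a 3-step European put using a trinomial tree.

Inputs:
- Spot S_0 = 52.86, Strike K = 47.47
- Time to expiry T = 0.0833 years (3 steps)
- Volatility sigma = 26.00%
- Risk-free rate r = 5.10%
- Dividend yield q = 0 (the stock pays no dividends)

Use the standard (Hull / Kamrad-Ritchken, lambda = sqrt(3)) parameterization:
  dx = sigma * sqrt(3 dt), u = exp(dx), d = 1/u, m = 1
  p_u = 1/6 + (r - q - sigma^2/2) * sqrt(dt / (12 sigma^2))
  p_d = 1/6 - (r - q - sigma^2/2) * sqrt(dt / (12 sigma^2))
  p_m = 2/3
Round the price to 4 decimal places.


Answer: Price = V(0,0) = 0.1281

Derivation:
dt = T/N = 0.027767; dx = sigma*sqrt(3*dt) = 0.075041
u = exp(dx) = 1.077928; d = 1/u = 0.927706
p_u = 0.169849, p_m = 0.666667, p_d = 0.163484
Discount per step: exp(-r*dt) = 0.998585
Stock lattice S(k, j) with j the centered position index:
  k=0: S(0,+0) = 52.8600
  k=1: S(1,-1) = 49.0385; S(1,+0) = 52.8600; S(1,+1) = 56.9793
  k=2: S(2,-2) = 45.4933; S(2,-1) = 49.0385; S(2,+0) = 52.8600; S(2,+1) = 56.9793; S(2,+2) = 61.4195
  k=3: S(3,-3) = 42.2044; S(3,-2) = 45.4933; S(3,-1) = 49.0385; S(3,+0) = 52.8600; S(3,+1) = 56.9793; S(3,+2) = 61.4195; S(3,+3) = 66.2058
Terminal payoffs V(N, j) = max(K - S_T, 0):
  V(3,-3) = 5.265564; V(3,-2) = 1.976664; V(3,-1) = 0.000000; V(3,+0) = 0.000000; V(3,+1) = 0.000000; V(3,+2) = 0.000000; V(3,+3) = 0.000000
Backward induction: V(k, j) = exp(-r*dt) * [p_u * V(k+1, j+1) + p_m * V(k+1, j) + p_d * V(k+1, j-1)]
  V(2,-2) = exp(-r*dt) * [p_u*0.000000 + p_m*1.976664 + p_d*5.265564] = 2.175531
  V(2,-1) = exp(-r*dt) * [p_u*0.000000 + p_m*0.000000 + p_d*1.976664] = 0.322697
  V(2,+0) = exp(-r*dt) * [p_u*0.000000 + p_m*0.000000 + p_d*0.000000] = 0.000000
  V(2,+1) = exp(-r*dt) * [p_u*0.000000 + p_m*0.000000 + p_d*0.000000] = 0.000000
  V(2,+2) = exp(-r*dt) * [p_u*0.000000 + p_m*0.000000 + p_d*0.000000] = 0.000000
  V(1,-1) = exp(-r*dt) * [p_u*0.000000 + p_m*0.322697 + p_d*2.175531] = 0.569989
  V(1,+0) = exp(-r*dt) * [p_u*0.000000 + p_m*0.000000 + p_d*0.322697] = 0.052681
  V(1,+1) = exp(-r*dt) * [p_u*0.000000 + p_m*0.000000 + p_d*0.000000] = 0.000000
  V(0,+0) = exp(-r*dt) * [p_u*0.000000 + p_m*0.052681 + p_d*0.569989] = 0.128124


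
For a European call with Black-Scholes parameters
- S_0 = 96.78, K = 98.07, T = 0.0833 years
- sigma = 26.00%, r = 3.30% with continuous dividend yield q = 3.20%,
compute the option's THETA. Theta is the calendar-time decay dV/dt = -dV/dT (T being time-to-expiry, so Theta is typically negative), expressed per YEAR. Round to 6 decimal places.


d1 = -0.1378229750; d2 = -0.2128634974
phi(d1) = 0.3951712280; exp(-qT) = 0.9973379496; exp(-rT) = 0.9972548748
Theta = -S*exp(-qT)*phi(d1)*sigma/(2*sqrt(T)) - r*K*exp(-rT)*N(d2) + q*S*exp(-qT)*N(d1)
N(d1) = 0.4451901631; N(d2) = 0.4157167174; sqrt(T) = 0.2886173938
Term 1 = -96.7800 * 0.9973379496 * 0.3951712280 * 0.2600 / (2 * 0.2886173938) = -17.1804340033
Term 2 = -0.0330 * 98.0700 * 0.9972548748 * 0.4157167174 = -1.3416949107
Term 3 = 0.0320 * 96.7800 * 0.9973379496 * 0.4451901631 = 1.3750658625
Theta = -17.1804340033 + (-1.3416949107) + (1.3750658625) = -17.147063

Answer: Theta = -17.147063


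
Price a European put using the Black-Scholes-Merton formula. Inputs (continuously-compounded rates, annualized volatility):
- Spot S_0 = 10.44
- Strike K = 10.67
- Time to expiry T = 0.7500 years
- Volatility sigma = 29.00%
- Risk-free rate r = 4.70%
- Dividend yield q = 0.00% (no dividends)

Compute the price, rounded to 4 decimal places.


Answer: Price = 0.9680

Derivation:
d1 = (ln(S/K) + (r - q + 0.5*sigma^2) * T) / (sigma * sqrt(T)) = 0.17916181
d2 = d1 - sigma * sqrt(T) = -0.07198556
exp(-rT) = 0.96536405; exp(-qT) = 1.00000000
P = K * exp(-rT) * N(-d2) - S_0 * exp(-qT) * N(-d1)
N(-d1) = 0.42890532; N(-d2) = 0.52869330
P = 10.6700 * 0.96536405 * 0.52869330 - 10.4400 * 1.00000000 * 0.42890532 = 0.9680


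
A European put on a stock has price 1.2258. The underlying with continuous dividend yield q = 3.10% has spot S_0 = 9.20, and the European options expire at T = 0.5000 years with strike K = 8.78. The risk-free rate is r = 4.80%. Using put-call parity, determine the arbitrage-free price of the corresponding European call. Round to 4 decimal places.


Put-call parity: C - P = S_0 * exp(-qT) - K * exp(-rT).
S_0 * exp(-qT) = 9.2000 * 0.98461951 = 9.05849946
K * exp(-rT) = 8.7800 * 0.97628571 = 8.57178853
C = P + S*exp(-qT) - K*exp(-rT)
C = 1.2258 + 9.05849946 - 8.57178853 = 1.7125

Answer: Call price = 1.7125


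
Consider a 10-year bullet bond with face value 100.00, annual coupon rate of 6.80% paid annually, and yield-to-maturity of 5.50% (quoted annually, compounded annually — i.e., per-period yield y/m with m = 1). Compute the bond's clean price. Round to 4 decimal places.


Answer: Price = 109.7989

Derivation:
Coupon per period c = face * coupon_rate / m = 6.800000
Periods per year m = 1; per-period yield y/m = 0.055000
Number of cashflows N = 10
Cashflows (t years, CF_t, discount factor 1/(1+y/m)^(m*t), PV):
  t = 1.0000: CF_t = 6.800000, DF = 0.947867, PV = 6.445498
  t = 2.0000: CF_t = 6.800000, DF = 0.898452, PV = 6.109476
  t = 3.0000: CF_t = 6.800000, DF = 0.851614, PV = 5.790973
  t = 4.0000: CF_t = 6.800000, DF = 0.807217, PV = 5.489074
  t = 5.0000: CF_t = 6.800000, DF = 0.765134, PV = 5.202914
  t = 6.0000: CF_t = 6.800000, DF = 0.725246, PV = 4.931672
  t = 7.0000: CF_t = 6.800000, DF = 0.687437, PV = 4.674570
  t = 8.0000: CF_t = 6.800000, DF = 0.651599, PV = 4.430872
  t = 9.0000: CF_t = 6.800000, DF = 0.617629, PV = 4.199879
  t = 10.0000: CF_t = 106.800000, DF = 0.585431, PV = 62.523986
Price P = sum_t PV_t = 109.798914


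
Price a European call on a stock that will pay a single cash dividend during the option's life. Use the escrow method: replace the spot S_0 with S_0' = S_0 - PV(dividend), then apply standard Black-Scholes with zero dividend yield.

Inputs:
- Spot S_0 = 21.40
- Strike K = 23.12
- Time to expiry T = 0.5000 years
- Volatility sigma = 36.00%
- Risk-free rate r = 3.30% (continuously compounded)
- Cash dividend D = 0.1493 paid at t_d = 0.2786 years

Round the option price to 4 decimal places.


PV(D) = D * exp(-r * t_d) = 0.1493 * 0.99084833 = 0.14793366
S_0' = S_0 - PV(D) = 21.4000 - 0.14793366 = 21.25206634
d1 = (ln(S_0'/K) + (r + sigma^2/2)*T) / (sigma*sqrt(T)) = -0.13884400
d2 = d1 - sigma*sqrt(T) = -0.39340245
exp(-rT) = 0.98363538
N(d1) = 0.44478671; N(d2) = 0.34701113
C = S_0' * N(d1) - K * exp(-rT) * N(d2) = 21.25206634 * 0.44478671 - 23.1200 * 0.98363538 * 0.34701113 = 1.5610

Answer: Price = 1.5610


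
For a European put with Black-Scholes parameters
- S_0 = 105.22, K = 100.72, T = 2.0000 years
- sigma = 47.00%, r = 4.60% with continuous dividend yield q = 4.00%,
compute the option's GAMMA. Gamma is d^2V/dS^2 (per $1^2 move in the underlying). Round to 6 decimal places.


d1 = 0.4161534134; d2 = -0.2485269610
phi(d1) = 0.3658505490; exp(-qT) = 0.9231163464; exp(-rT) = 0.9121051495
Gamma = exp(-qT) * phi(d1) / (S * sigma * sqrt(T)) = 0.9231163464 * 0.3658505490 / (105.2200 * 0.4700 * 1.4142135624) = 0.004829

Answer: Gamma = 0.004829


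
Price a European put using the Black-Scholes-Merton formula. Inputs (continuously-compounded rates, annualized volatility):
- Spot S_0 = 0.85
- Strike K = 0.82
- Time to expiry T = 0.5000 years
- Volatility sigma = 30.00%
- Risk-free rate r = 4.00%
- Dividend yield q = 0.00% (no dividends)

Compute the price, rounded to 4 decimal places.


d1 = (ln(S/K) + (r - q + 0.5*sigma^2) * T) / (sigma * sqrt(T)) = 0.36973204
d2 = d1 - sigma * sqrt(T) = 0.15760000
exp(-rT) = 0.98019867; exp(-qT) = 1.00000000
P = K * exp(-rT) * N(-d2) - S_0 * exp(-qT) * N(-d1)
N(-d1) = 0.35579108; N(-d2) = 0.43738600
P = 0.8200 * 0.98019867 * 0.43738600 - 0.8500 * 1.00000000 * 0.35579108 = 0.0491

Answer: Price = 0.0491


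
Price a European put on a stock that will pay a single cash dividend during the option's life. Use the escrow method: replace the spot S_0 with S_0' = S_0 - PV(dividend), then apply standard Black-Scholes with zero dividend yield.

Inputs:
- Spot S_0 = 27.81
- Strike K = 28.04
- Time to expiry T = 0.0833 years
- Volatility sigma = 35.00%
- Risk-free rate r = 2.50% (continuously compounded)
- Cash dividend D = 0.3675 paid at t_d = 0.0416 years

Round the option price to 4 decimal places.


Answer: Price = 1.4063

Derivation:
PV(D) = D * exp(-r * t_d) = 0.3675 * 0.99896054 = 0.36711800
S_0' = S_0 - PV(D) = 27.8100 - 0.36711800 = 27.44288200
d1 = (ln(S_0'/K) + (r + sigma^2/2)*T) / (sigma*sqrt(T)) = -0.14196363
d2 = d1 - sigma*sqrt(T) = -0.24297972
exp(-rT) = 0.99791967
N(-d1) = 0.55644563; N(-d2) = 0.59598945
P = K * exp(-rT) * N(-d2) - S_0' * N(-d1) = 28.0400 * 0.99791967 * 0.59598945 - 27.44288200 * 0.55644563 = 1.4063


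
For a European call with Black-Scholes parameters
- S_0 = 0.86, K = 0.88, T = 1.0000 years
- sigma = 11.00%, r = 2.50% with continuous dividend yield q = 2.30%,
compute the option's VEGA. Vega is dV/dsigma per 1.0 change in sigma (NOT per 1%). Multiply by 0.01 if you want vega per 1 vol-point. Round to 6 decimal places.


d1 = -0.1358138020; d2 = -0.2458138020
phi(d1) = 0.3952798723; exp(-qT) = 0.9772624838; exp(-rT) = 0.9753099120
Vega = S * exp(-qT) * phi(d1) * sqrt(T) = 0.8600 * 0.9772624838 * 0.3952798723 * 1.0000000000 = 0.332211

Answer: Vega = 0.332211


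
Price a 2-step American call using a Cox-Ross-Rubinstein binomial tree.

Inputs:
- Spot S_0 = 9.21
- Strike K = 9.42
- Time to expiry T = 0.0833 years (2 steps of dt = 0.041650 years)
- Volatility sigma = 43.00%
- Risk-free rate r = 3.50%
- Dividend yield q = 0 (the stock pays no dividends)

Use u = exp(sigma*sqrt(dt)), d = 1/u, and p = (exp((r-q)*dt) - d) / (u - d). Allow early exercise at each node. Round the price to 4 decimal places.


Answer: Price = V(0,0) = 0.3673

Derivation:
dt = T/N = 0.041650
u = exp(sigma*sqrt(dt)) = 1.091722; d = 1/u = 0.915985
p = (exp((r-q)*dt) - d) / (u - d) = 0.486376
Discount per step: exp(-r*dt) = 0.998543
Stock lattice S(k, i) with i counting down-moves:
  k=0: S(0,0) = 9.2100
  k=1: S(1,0) = 10.0548; S(1,1) = 8.4362
  k=2: S(2,0) = 10.9770; S(2,1) = 9.2100; S(2,2) = 7.7274
Terminal payoffs V(N, i) = max(S_T - K, 0):
  V(2,0) = 1.556993; V(2,1) = 0.000000; V(2,2) = 0.000000
Backward induction: V(k, i) = exp(-r*dt) * [p * V(k+1, i) + (1-p) * V(k+1, i+1)]; then take max(V_cont, immediate exercise) for American.
  V(1,0) = exp(-r*dt) * [p*1.556993 + (1-p)*0.000000] = 0.756181; exercise = 0.634755; V(1,0) = max -> 0.756181
  V(1,1) = exp(-r*dt) * [p*0.000000 + (1-p)*0.000000] = 0.000000; exercise = 0.000000; V(1,1) = max -> 0.000000
  V(0,0) = exp(-r*dt) * [p*0.756181 + (1-p)*0.000000] = 0.367253; exercise = 0.000000; V(0,0) = max -> 0.367253


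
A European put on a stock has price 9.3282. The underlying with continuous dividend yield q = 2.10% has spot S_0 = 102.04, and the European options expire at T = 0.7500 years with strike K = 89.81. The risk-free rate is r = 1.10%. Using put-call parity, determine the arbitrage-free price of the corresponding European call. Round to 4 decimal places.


Put-call parity: C - P = S_0 * exp(-qT) - K * exp(-rT).
S_0 * exp(-qT) = 102.0400 * 0.98437338 = 100.44545996
K * exp(-rT) = 89.8100 * 0.99178394 = 89.07211546
C = P + S*exp(-qT) - K*exp(-rT)
C = 9.3282 + 100.44545996 - 89.07211546 = 20.7015

Answer: Call price = 20.7015


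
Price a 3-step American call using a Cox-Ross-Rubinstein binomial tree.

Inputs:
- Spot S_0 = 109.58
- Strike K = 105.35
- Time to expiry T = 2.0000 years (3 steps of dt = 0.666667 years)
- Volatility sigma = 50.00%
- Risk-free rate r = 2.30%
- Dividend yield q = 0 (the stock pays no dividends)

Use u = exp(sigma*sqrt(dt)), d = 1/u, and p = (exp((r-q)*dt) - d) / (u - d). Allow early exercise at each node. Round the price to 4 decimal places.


Answer: Price = V(0,0) = 35.9449

Derivation:
dt = T/N = 0.666667
u = exp(sigma*sqrt(dt)) = 1.504181; d = 1/u = 0.664814
p = (exp((r-q)*dt) - d) / (u - d) = 0.417741
Discount per step: exp(-r*dt) = 0.984784
Stock lattice S(k, i) with i counting down-moves:
  k=0: S(0,0) = 109.5800
  k=1: S(1,0) = 164.8281; S(1,1) = 72.8503
  k=2: S(2,0) = 247.9312; S(2,1) = 109.5800; S(2,2) = 48.4319
  k=3: S(3,0) = 372.9334; S(3,1) = 164.8281; S(3,2) = 72.8503; S(3,3) = 32.1982
Terminal payoffs V(N, i) = max(S_T - K, 0):
  V(3,0) = 267.583361; V(3,1) = 59.478109; V(3,2) = 0.000000; V(3,3) = 0.000000
Backward induction: V(k, i) = exp(-r*dt) * [p * V(k+1, i) + (1-p) * V(k+1, i+1)]; then take max(V_cont, immediate exercise) for American.
  V(2,0) = exp(-r*dt) * [p*267.583361 + (1-p)*59.478109] = 144.184287; exercise = 142.581242; V(2,0) = max -> 144.184287
  V(2,1) = exp(-r*dt) * [p*59.478109 + (1-p)*0.000000] = 24.468356; exercise = 4.230000; V(2,1) = max -> 24.468356
  V(2,2) = exp(-r*dt) * [p*0.000000 + (1-p)*0.000000] = 0.000000; exercise = 0.000000; V(2,2) = max -> 0.000000
  V(1,0) = exp(-r*dt) * [p*144.184287 + (1-p)*24.468356] = 73.345283; exercise = 59.478109; V(1,0) = max -> 73.345283
  V(1,1) = exp(-r*dt) * [p*24.468356 + (1-p)*0.000000] = 10.065896; exercise = 0.000000; V(1,1) = max -> 10.065896
  V(0,0) = exp(-r*dt) * [p*73.345283 + (1-p)*10.065896] = 35.944871; exercise = 4.230000; V(0,0) = max -> 35.944871


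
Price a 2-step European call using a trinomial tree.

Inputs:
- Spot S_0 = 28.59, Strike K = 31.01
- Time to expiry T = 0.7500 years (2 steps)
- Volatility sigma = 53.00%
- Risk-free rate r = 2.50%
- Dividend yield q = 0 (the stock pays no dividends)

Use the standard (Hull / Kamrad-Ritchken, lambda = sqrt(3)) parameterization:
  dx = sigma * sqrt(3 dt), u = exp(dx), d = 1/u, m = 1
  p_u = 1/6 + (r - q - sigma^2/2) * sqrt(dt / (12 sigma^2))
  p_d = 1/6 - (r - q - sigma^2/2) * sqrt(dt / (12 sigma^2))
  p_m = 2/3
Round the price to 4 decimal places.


Answer: Price = V(0,0) = 4.1302

Derivation:
dt = T/N = 0.375000; dx = sigma*sqrt(3*dt) = 0.562150
u = exp(dx) = 1.754440; d = 1/u = 0.569982
p_u = 0.128159, p_m = 0.666667, p_d = 0.205174
Discount per step: exp(-r*dt) = 0.990669
Stock lattice S(k, j) with j the centered position index:
  k=0: S(0,+0) = 28.5900
  k=1: S(1,-1) = 16.2958; S(1,+0) = 28.5900; S(1,+1) = 50.1594
  k=2: S(2,-2) = 9.2883; S(2,-1) = 16.2958; S(2,+0) = 28.5900; S(2,+1) = 50.1594; S(2,+2) = 88.0018
Terminal payoffs V(N, j) = max(S_T - K, 0):
  V(2,-2) = 0.000000; V(2,-1) = 0.000000; V(2,+0) = 0.000000; V(2,+1) = 19.149448; V(2,+2) = 56.991758
Backward induction: V(k, j) = exp(-r*dt) * [p_u * V(k+1, j+1) + p_m * V(k+1, j) + p_d * V(k+1, j-1)]
  V(1,-1) = exp(-r*dt) * [p_u*0.000000 + p_m*0.000000 + p_d*0.000000] = 0.000000
  V(1,+0) = exp(-r*dt) * [p_u*19.149448 + p_m*0.000000 + p_d*0.000000] = 2.431281
  V(1,+1) = exp(-r*dt) * [p_u*56.991758 + p_m*19.149448 + p_d*0.000000] = 19.883046
  V(0,+0) = exp(-r*dt) * [p_u*19.883046 + p_m*2.431281 + p_d*0.000000] = 4.130150


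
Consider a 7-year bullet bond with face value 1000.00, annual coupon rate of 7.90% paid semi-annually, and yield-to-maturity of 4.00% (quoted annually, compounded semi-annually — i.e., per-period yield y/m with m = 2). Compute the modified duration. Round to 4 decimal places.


Answer: Modified duration = 5.5691

Derivation:
Coupon per period c = face * coupon_rate / m = 39.500000
Periods per year m = 2; per-period yield y/m = 0.020000
Number of cashflows N = 14
Cashflows (t years, CF_t, discount factor 1/(1+y/m)^(m*t), PV):
  t = 0.5000: CF_t = 39.500000, DF = 0.980392, PV = 38.725490
  t = 1.0000: CF_t = 39.500000, DF = 0.961169, PV = 37.966167
  t = 1.5000: CF_t = 39.500000, DF = 0.942322, PV = 37.221732
  t = 2.0000: CF_t = 39.500000, DF = 0.923845, PV = 36.491894
  t = 2.5000: CF_t = 39.500000, DF = 0.905731, PV = 35.776367
  t = 3.0000: CF_t = 39.500000, DF = 0.887971, PV = 35.074870
  t = 3.5000: CF_t = 39.500000, DF = 0.870560, PV = 34.387127
  t = 4.0000: CF_t = 39.500000, DF = 0.853490, PV = 33.712870
  t = 4.5000: CF_t = 39.500000, DF = 0.836755, PV = 33.051833
  t = 5.0000: CF_t = 39.500000, DF = 0.820348, PV = 32.403758
  t = 5.5000: CF_t = 39.500000, DF = 0.804263, PV = 31.768390
  t = 6.0000: CF_t = 39.500000, DF = 0.788493, PV = 31.145480
  t = 6.5000: CF_t = 39.500000, DF = 0.773033, PV = 30.534785
  t = 7.0000: CF_t = 1039.500000, DF = 0.757875, PV = 787.811088
Price P = sum_t PV_t = 1236.071851
First compute Macaulay numerator sum_t t * PV_t:
  t * PV_t at t = 0.5000: 19.362745
  t * PV_t at t = 1.0000: 37.966167
  t * PV_t at t = 1.5000: 55.832598
  t * PV_t at t = 2.0000: 72.983789
  t * PV_t at t = 2.5000: 89.440917
  t * PV_t at t = 3.0000: 105.224609
  t * PV_t at t = 3.5000: 120.354945
  t * PV_t at t = 4.0000: 134.851479
  t * PV_t at t = 4.5000: 148.733249
  t * PV_t at t = 5.0000: 162.018789
  t * PV_t at t = 5.5000: 174.726145
  t * PV_t at t = 6.0000: 186.872883
  t * PV_t at t = 6.5000: 198.476101
  t * PV_t at t = 7.0000: 5514.677616
Macaulay duration D = 7021.522031 / 1236.071851 = 5.680513
Modified duration = D / (1 + y/m) = 5.680513 / (1 + 0.020000) = 5.569130


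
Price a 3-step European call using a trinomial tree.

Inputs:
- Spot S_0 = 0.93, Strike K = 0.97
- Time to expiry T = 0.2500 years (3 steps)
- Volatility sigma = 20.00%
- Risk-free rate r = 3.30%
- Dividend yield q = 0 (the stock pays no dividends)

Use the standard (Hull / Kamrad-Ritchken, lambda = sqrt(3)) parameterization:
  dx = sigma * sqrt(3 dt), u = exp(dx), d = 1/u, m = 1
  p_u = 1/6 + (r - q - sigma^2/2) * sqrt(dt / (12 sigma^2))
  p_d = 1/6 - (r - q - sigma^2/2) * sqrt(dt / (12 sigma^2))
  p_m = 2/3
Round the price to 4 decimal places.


dt = T/N = 0.083333; dx = sigma*sqrt(3*dt) = 0.100000
u = exp(dx) = 1.105171; d = 1/u = 0.904837
p_u = 0.172083, p_m = 0.666667, p_d = 0.161250
Discount per step: exp(-r*dt) = 0.997254
Stock lattice S(k, j) with j the centered position index:
  k=0: S(0,+0) = 0.9300
  k=1: S(1,-1) = 0.8415; S(1,+0) = 0.9300; S(1,+1) = 1.0278
  k=2: S(2,-2) = 0.7614; S(2,-1) = 0.8415; S(2,+0) = 0.9300; S(2,+1) = 1.0278; S(2,+2) = 1.1359
  k=3: S(3,-3) = 0.6890; S(3,-2) = 0.7614; S(3,-1) = 0.8415; S(3,+0) = 0.9300; S(3,+1) = 1.0278; S(3,+2) = 1.1359; S(3,+3) = 1.2554
Terminal payoffs V(N, j) = max(S_T - K, 0):
  V(3,-3) = 0.000000; V(3,-2) = 0.000000; V(3,-1) = 0.000000; V(3,+0) = 0.000000; V(3,+1) = 0.057809; V(3,+2) = 0.165905; V(3,+3) = 0.285369
Backward induction: V(k, j) = exp(-r*dt) * [p_u * V(k+1, j+1) + p_m * V(k+1, j) + p_d * V(k+1, j-1)]
  V(2,-2) = exp(-r*dt) * [p_u*0.000000 + p_m*0.000000 + p_d*0.000000] = 0.000000
  V(2,-1) = exp(-r*dt) * [p_u*0.000000 + p_m*0.000000 + p_d*0.000000] = 0.000000
  V(2,+0) = exp(-r*dt) * [p_u*0.057809 + p_m*0.000000 + p_d*0.000000] = 0.009921
  V(2,+1) = exp(-r*dt) * [p_u*0.165905 + p_m*0.057809 + p_d*0.000000] = 0.066904
  V(2,+2) = exp(-r*dt) * [p_u*0.285369 + p_m*0.165905 + p_d*0.057809] = 0.168568
  V(1,-1) = exp(-r*dt) * [p_u*0.009921 + p_m*0.000000 + p_d*0.000000] = 0.001702
  V(1,+0) = exp(-r*dt) * [p_u*0.066904 + p_m*0.009921 + p_d*0.000000] = 0.018077
  V(1,+1) = exp(-r*dt) * [p_u*0.168568 + p_m*0.066904 + p_d*0.009921] = 0.075004
  V(0,+0) = exp(-r*dt) * [p_u*0.075004 + p_m*0.018077 + p_d*0.001702] = 0.025164

Answer: Price = V(0,0) = 0.0252


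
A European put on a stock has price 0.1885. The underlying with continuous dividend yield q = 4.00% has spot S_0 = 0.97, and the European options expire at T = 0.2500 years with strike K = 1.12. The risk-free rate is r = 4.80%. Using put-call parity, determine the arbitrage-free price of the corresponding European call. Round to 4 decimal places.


Answer: Call price = 0.0422

Derivation:
Put-call parity: C - P = S_0 * exp(-qT) - K * exp(-rT).
S_0 * exp(-qT) = 0.9700 * 0.99004983 = 0.96034834
K * exp(-rT) = 1.1200 * 0.98807171 = 1.10664032
C = P + S*exp(-qT) - K*exp(-rT)
C = 0.1885 + 0.96034834 - 1.10664032 = 0.0422


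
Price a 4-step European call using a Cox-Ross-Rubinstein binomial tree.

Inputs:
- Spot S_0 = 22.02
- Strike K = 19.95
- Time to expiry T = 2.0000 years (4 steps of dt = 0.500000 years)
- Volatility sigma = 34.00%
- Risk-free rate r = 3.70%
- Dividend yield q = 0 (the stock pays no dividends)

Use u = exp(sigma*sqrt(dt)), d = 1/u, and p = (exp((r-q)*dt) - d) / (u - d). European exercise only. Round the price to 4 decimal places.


dt = T/N = 0.500000
u = exp(sigma*sqrt(dt)) = 1.271778; d = 1/u = 0.786300
p = (exp((r-q)*dt) - d) / (u - d) = 0.478645
Discount per step: exp(-r*dt) = 0.981670
Stock lattice S(k, i) with i counting down-moves:
  k=0: S(0,0) = 22.0200
  k=1: S(1,0) = 28.0046; S(1,1) = 17.3143
  k=2: S(2,0) = 35.6156; S(2,1) = 22.0200; S(2,2) = 13.6143
  k=3: S(3,0) = 45.2952; S(3,1) = 28.0046; S(3,2) = 17.3143; S(3,3) = 10.7049
  k=4: S(4,0) = 57.6054; S(4,1) = 35.6156; S(4,2) = 22.0200; S(4,3) = 13.6143; S(4,4) = 8.4173
Terminal payoffs V(N, i) = max(S_T - K, 0):
  V(4,0) = 37.655402; V(4,1) = 15.665600; V(4,2) = 2.070000; V(4,3) = 0.000000; V(4,4) = 0.000000
Backward induction: V(k, i) = exp(-r*dt) * [p * V(k+1, i) + (1-p) * V(k+1, i+1)].
  V(3,0) = exp(-r*dt) * [p*37.655402 + (1-p)*15.665600] = 25.710836
  V(3,1) = exp(-r*dt) * [p*15.665600 + (1-p)*2.070000] = 8.420244
  V(3,2) = exp(-r*dt) * [p*2.070000 + (1-p)*0.000000] = 0.972634
  V(3,3) = exp(-r*dt) * [p*0.000000 + (1-p)*0.000000] = 0.000000
  V(2,0) = exp(-r*dt) * [p*25.710836 + (1-p)*8.420244] = 16.390261
  V(2,1) = exp(-r*dt) * [p*8.420244 + (1-p)*0.972634] = 4.454227
  V(2,2) = exp(-r*dt) * [p*0.972634 + (1-p)*0.000000] = 0.457013
  V(1,0) = exp(-r*dt) * [p*16.390261 + (1-p)*4.454227] = 9.980986
  V(1,1) = exp(-r*dt) * [p*4.454227 + (1-p)*0.457013] = 2.326814
  V(0,0) = exp(-r*dt) * [p*9.980986 + (1-p)*2.326814] = 5.880642

Answer: Price = V(0,0) = 5.8806


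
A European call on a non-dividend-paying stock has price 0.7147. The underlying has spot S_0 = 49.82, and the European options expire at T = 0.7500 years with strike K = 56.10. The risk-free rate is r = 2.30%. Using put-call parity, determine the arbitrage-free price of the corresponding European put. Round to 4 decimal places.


Answer: Put price = 6.0353

Derivation:
Put-call parity: C - P = S_0 * exp(-qT) - K * exp(-rT).
S_0 * exp(-qT) = 49.8200 * 1.00000000 = 49.82000000
K * exp(-rT) = 56.1000 * 0.98289793 = 55.14057384
P = C - S*exp(-qT) + K*exp(-rT)
P = 0.7147 - 49.82000000 + 55.14057384 = 6.0353


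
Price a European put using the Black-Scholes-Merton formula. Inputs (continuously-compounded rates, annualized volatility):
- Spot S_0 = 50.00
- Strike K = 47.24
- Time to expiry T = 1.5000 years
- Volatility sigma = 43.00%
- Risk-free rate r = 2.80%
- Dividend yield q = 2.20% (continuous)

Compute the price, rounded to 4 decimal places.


d1 = (ln(S/K) + (r - q + 0.5*sigma^2) * T) / (sigma * sqrt(T)) = 0.38822896
d2 = d1 - sigma * sqrt(T) = -0.13841133
exp(-rT) = 0.95886978; exp(-qT) = 0.96753856
P = K * exp(-rT) * N(-d2) - S_0 * exp(-qT) * N(-d1)
N(-d1) = 0.34892330; N(-d2) = 0.55504233
P = 47.2400 * 0.95886978 * 0.55504233 - 50.0000 * 0.96753856 * 0.34892330 = 8.2619

Answer: Price = 8.2619


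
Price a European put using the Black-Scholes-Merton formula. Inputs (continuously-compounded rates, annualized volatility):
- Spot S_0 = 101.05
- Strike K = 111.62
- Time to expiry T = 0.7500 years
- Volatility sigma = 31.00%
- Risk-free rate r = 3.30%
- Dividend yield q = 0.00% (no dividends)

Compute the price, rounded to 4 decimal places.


Answer: Price = 15.5584

Derivation:
d1 = (ln(S/K) + (r - q + 0.5*sigma^2) * T) / (sigma * sqrt(T)) = -0.14414127
d2 = d1 - sigma * sqrt(T) = -0.41260915
exp(-rT) = 0.97555377; exp(-qT) = 1.00000000
P = K * exp(-rT) * N(-d2) - S_0 * exp(-qT) * N(-d1)
N(-d1) = 0.55730554; N(-d2) = 0.66005350
P = 111.6200 * 0.97555377 * 0.66005350 - 101.0500 * 1.00000000 * 0.55730554 = 15.5584


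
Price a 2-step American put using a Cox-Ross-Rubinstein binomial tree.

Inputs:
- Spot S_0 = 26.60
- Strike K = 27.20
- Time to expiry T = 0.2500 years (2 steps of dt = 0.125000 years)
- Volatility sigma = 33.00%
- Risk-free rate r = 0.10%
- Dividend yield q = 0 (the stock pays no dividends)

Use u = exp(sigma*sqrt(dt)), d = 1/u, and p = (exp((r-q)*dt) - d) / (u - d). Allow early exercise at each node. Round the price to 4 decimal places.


dt = T/N = 0.125000
u = exp(sigma*sqrt(dt)) = 1.123751; d = 1/u = 0.889876
p = (exp((r-q)*dt) - d) / (u - d) = 0.471399
Discount per step: exp(-r*dt) = 0.999875
Stock lattice S(k, i) with i counting down-moves:
  k=0: S(0,0) = 26.6000
  k=1: S(1,0) = 29.8918; S(1,1) = 23.6707
  k=2: S(2,0) = 33.5909; S(2,1) = 26.6000; S(2,2) = 21.0640
Terminal payoffs V(N, i) = max(K - S_T, 0):
  V(2,0) = 0.000000; V(2,1) = 0.600000; V(2,2) = 6.135988
Backward induction: V(k, i) = exp(-r*dt) * [p * V(k+1, i) + (1-p) * V(k+1, i+1)]; then take max(V_cont, immediate exercise) for American.
  V(1,0) = exp(-r*dt) * [p*0.000000 + (1-p)*0.600000] = 0.317121; exercise = 0.000000; V(1,0) = max -> 0.317121
  V(1,1) = exp(-r*dt) * [p*0.600000 + (1-p)*6.135988] = 3.525886; exercise = 3.529286; V(1,1) = max -> 3.529286
  V(0,0) = exp(-r*dt) * [p*0.317121 + (1-p)*3.529286] = 2.014821; exercise = 0.600000; V(0,0) = max -> 2.014821

Answer: Price = V(0,0) = 2.0148


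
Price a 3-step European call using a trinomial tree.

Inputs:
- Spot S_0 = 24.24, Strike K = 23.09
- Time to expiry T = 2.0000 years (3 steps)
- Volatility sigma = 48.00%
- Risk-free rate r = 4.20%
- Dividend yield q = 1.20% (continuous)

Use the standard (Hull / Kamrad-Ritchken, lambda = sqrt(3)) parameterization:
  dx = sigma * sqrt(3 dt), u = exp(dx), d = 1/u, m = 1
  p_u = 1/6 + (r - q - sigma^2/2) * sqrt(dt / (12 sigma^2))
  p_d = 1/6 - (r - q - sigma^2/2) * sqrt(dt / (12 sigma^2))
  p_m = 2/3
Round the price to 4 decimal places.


Answer: Price = V(0,0) = 6.7538

Derivation:
dt = T/N = 0.666667; dx = sigma*sqrt(3*dt) = 0.678823
u = exp(dx) = 1.971555; d = 1/u = 0.507214
p_u = 0.124830, p_m = 0.666667, p_d = 0.208504
Discount per step: exp(-r*dt) = 0.972388
Stock lattice S(k, j) with j the centered position index:
  k=0: S(0,+0) = 24.2400
  k=1: S(1,-1) = 12.2949; S(1,+0) = 24.2400; S(1,+1) = 47.7905
  k=2: S(2,-2) = 6.2361; S(2,-1) = 12.2949; S(2,+0) = 24.2400; S(2,+1) = 47.7905; S(2,+2) = 94.2216
  k=3: S(3,-3) = 3.1630; S(3,-2) = 6.2361; S(3,-1) = 12.2949; S(3,+0) = 24.2400; S(3,+1) = 47.7905; S(3,+2) = 94.2216; S(3,+3) = 185.7630
Terminal payoffs V(N, j) = max(S_T - K, 0):
  V(3,-3) = 0.000000; V(3,-2) = 0.000000; V(3,-1) = 0.000000; V(3,+0) = 1.150000; V(3,+1) = 24.700490; V(3,+2) = 71.131574; V(3,+3) = 162.673004
Backward induction: V(k, j) = exp(-r*dt) * [p_u * V(k+1, j+1) + p_m * V(k+1, j) + p_d * V(k+1, j-1)]
  V(2,-2) = exp(-r*dt) * [p_u*0.000000 + p_m*0.000000 + p_d*0.000000] = 0.000000
  V(2,-1) = exp(-r*dt) * [p_u*1.150000 + p_m*0.000000 + p_d*0.000000] = 0.139590
  V(2,+0) = exp(-r*dt) * [p_u*24.700490 + p_m*1.150000 + p_d*0.000000] = 3.743712
  V(2,+1) = exp(-r*dt) * [p_u*71.131574 + p_m*24.700490 + p_d*1.150000] = 24.879619
  V(2,+2) = exp(-r*dt) * [p_u*162.673004 + p_m*71.131574 + p_d*24.700490] = 70.865319
  V(1,-1) = exp(-r*dt) * [p_u*3.743712 + p_m*0.139590 + p_d*0.000000] = 0.544913
  V(1,+0) = exp(-r*dt) * [p_u*24.879619 + p_m*3.743712 + p_d*0.139590] = 5.475153
  V(1,+1) = exp(-r*dt) * [p_u*70.865319 + p_m*24.879619 + p_d*3.743712] = 25.489289
  V(0,+0) = exp(-r*dt) * [p_u*25.489289 + p_m*5.475153 + p_d*0.544913] = 6.753756


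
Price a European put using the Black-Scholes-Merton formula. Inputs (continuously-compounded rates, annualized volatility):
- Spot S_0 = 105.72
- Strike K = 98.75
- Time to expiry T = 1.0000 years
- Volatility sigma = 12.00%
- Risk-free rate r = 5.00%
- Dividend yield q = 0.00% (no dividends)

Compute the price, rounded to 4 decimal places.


Answer: Price = 1.0239

Derivation:
d1 = (ln(S/K) + (r - q + 0.5*sigma^2) * T) / (sigma * sqrt(T)) = 1.04502238
d2 = d1 - sigma * sqrt(T) = 0.92502238
exp(-rT) = 0.95122942; exp(-qT) = 1.00000000
P = K * exp(-rT) * N(-d2) - S_0 * exp(-qT) * N(-d1)
N(-d1) = 0.14800631; N(-d2) = 0.17747713
P = 98.7500 * 0.95122942 * 0.17747713 - 105.7200 * 1.00000000 * 0.14800631 = 1.0239


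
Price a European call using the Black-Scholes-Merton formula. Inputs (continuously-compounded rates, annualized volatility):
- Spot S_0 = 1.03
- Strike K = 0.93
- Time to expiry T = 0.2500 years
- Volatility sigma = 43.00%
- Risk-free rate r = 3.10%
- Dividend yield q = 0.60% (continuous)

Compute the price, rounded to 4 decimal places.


Answer: Price = 0.1467

Derivation:
d1 = (ln(S/K) + (r - q + 0.5*sigma^2) * T) / (sigma * sqrt(T)) = 0.61159067
d2 = d1 - sigma * sqrt(T) = 0.39659067
exp(-rT) = 0.99227995; exp(-qT) = 0.99850112
C = S_0 * exp(-qT) * N(d1) - K * exp(-rT) * N(d2)
N(d1) = 0.72959570; N(d2) = 0.65416533
C = 1.0300 * 0.99850112 * 0.72959570 - 0.9300 * 0.99227995 * 0.65416533 = 0.1467


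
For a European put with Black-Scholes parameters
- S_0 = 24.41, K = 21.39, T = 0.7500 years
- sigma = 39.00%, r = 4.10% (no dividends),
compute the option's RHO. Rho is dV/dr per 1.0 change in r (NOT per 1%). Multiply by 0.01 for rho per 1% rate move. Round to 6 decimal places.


d1 = 0.6509457336; d2 = 0.3131958262
phi(d1) = 0.3227737365; exp(-qT) = 1.0000000000; exp(-rT) = 0.9697179723
N(-d2) = 0.3770659446
Rho = -K*T*exp(-rT)*N(-d2) = -21.3900 * 0.7500 * 0.9697179723 * 0.3770659446 = -5.865902

Answer: Rho = -5.865902


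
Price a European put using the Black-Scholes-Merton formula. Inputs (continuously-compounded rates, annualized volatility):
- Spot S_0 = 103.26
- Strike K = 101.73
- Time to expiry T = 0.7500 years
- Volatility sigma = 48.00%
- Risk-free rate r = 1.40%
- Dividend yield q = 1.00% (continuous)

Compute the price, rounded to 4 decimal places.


d1 = (ln(S/K) + (r - q + 0.5*sigma^2) * T) / (sigma * sqrt(T)) = 0.25097376
d2 = d1 - sigma * sqrt(T) = -0.16471843
exp(-rT) = 0.98955493; exp(-qT) = 0.99252805
P = K * exp(-rT) * N(-d2) - S_0 * exp(-qT) * N(-d1)
N(-d1) = 0.40091720; N(-d2) = 0.56541719
P = 101.7300 * 0.98955493 * 0.56541719 - 103.2600 * 0.99252805 * 0.40091720 = 15.8297

Answer: Price = 15.8297


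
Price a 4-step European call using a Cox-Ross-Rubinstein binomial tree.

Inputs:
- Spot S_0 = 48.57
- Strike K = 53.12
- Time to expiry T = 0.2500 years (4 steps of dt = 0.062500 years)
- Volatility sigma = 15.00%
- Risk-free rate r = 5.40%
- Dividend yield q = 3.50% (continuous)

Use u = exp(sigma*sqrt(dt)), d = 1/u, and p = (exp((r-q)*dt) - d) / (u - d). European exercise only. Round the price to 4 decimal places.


Answer: Price = V(0,0) = 0.2149

Derivation:
dt = T/N = 0.062500
u = exp(sigma*sqrt(dt)) = 1.038212; d = 1/u = 0.963194
p = (exp((r-q)*dt) - d) / (u - d) = 0.506465
Discount per step: exp(-r*dt) = 0.996631
Stock lattice S(k, i) with i counting down-moves:
  k=0: S(0,0) = 48.5700
  k=1: S(1,0) = 50.4260; S(1,1) = 46.7824
  k=2: S(2,0) = 52.3528; S(2,1) = 48.5700; S(2,2) = 45.0605
  k=3: S(3,0) = 54.3533; S(3,1) = 50.4260; S(3,2) = 46.7824; S(3,3) = 43.4020
  k=4: S(4,0) = 56.4303; S(4,1) = 52.3528; S(4,2) = 48.5700; S(4,3) = 45.0605; S(4,4) = 41.8046
Terminal payoffs V(N, i) = max(S_T - K, 0):
  V(4,0) = 3.310289; V(4,1) = 0.000000; V(4,2) = 0.000000; V(4,3) = 0.000000; V(4,4) = 0.000000
Backward induction: V(k, i) = exp(-r*dt) * [p * V(k+1, i) + (1-p) * V(k+1, i+1)].
  V(3,0) = exp(-r*dt) * [p*3.310289 + (1-p)*0.000000] = 1.670897
  V(3,1) = exp(-r*dt) * [p*0.000000 + (1-p)*0.000000] = 0.000000
  V(3,2) = exp(-r*dt) * [p*0.000000 + (1-p)*0.000000] = 0.000000
  V(3,3) = exp(-r*dt) * [p*0.000000 + (1-p)*0.000000] = 0.000000
  V(2,0) = exp(-r*dt) * [p*1.670897 + (1-p)*0.000000] = 0.843400
  V(2,1) = exp(-r*dt) * [p*0.000000 + (1-p)*0.000000] = 0.000000
  V(2,2) = exp(-r*dt) * [p*0.000000 + (1-p)*0.000000] = 0.000000
  V(1,0) = exp(-r*dt) * [p*0.843400 + (1-p)*0.000000] = 0.425713
  V(1,1) = exp(-r*dt) * [p*0.000000 + (1-p)*0.000000] = 0.000000
  V(0,0) = exp(-r*dt) * [p*0.425713 + (1-p)*0.000000] = 0.214883


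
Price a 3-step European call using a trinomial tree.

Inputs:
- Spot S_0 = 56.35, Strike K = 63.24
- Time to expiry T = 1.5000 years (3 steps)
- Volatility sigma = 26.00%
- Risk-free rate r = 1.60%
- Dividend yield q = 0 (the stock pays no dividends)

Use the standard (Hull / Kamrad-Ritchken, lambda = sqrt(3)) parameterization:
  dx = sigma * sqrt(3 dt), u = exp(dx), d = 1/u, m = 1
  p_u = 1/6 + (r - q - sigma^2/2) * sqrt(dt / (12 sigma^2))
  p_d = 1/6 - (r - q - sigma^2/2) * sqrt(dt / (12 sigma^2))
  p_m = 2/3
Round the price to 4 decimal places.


dt = T/N = 0.500000; dx = sigma*sqrt(3*dt) = 0.318434
u = exp(dx) = 1.374972; d = 1/u = 0.727287
p_u = 0.152692, p_m = 0.666667, p_d = 0.180641
Discount per step: exp(-r*dt) = 0.992032
Stock lattice S(k, j) with j the centered position index:
  k=0: S(0,+0) = 56.3500
  k=1: S(1,-1) = 40.9826; S(1,+0) = 56.3500; S(1,+1) = 77.4797
  k=2: S(2,-2) = 29.8062; S(2,-1) = 40.9826; S(2,+0) = 56.3500; S(2,+1) = 77.4797; S(2,+2) = 106.5324
  k=3: S(3,-3) = 21.6776; S(3,-2) = 29.8062; S(3,-1) = 40.9826; S(3,+0) = 56.3500; S(3,+1) = 77.4797; S(3,+2) = 106.5324; S(3,+3) = 146.4792
Terminal payoffs V(N, j) = max(S_T - K, 0):
  V(3,-3) = 0.000000; V(3,-2) = 0.000000; V(3,-1) = 0.000000; V(3,+0) = 0.000000; V(3,+1) = 14.239695; V(3,+2) = 43.292444; V(3,+3) = 83.239171
Backward induction: V(k, j) = exp(-r*dt) * [p_u * V(k+1, j+1) + p_m * V(k+1, j) + p_d * V(k+1, j-1)]
  V(2,-2) = exp(-r*dt) * [p_u*0.000000 + p_m*0.000000 + p_d*0.000000] = 0.000000
  V(2,-1) = exp(-r*dt) * [p_u*0.000000 + p_m*0.000000 + p_d*0.000000] = 0.000000
  V(2,+0) = exp(-r*dt) * [p_u*14.239695 + p_m*0.000000 + p_d*0.000000] = 2.156963
  V(2,+1) = exp(-r*dt) * [p_u*43.292444 + p_m*14.239695 + p_d*0.000000] = 15.975226
  V(2,+2) = exp(-r*dt) * [p_u*83.239171 + p_m*43.292444 + p_d*14.239695] = 43.792121
  V(1,-1) = exp(-r*dt) * [p_u*2.156963 + p_m*0.000000 + p_d*0.000000] = 0.326727
  V(1,+0) = exp(-r*dt) * [p_u*15.975226 + p_m*2.156963 + p_d*0.000000] = 3.846370
  V(1,+1) = exp(-r*dt) * [p_u*43.792121 + p_m*15.975226 + p_d*2.156963] = 17.585248
  V(0,+0) = exp(-r*dt) * [p_u*17.585248 + p_m*3.846370 + p_d*0.326727] = 5.266096

Answer: Price = V(0,0) = 5.2661
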